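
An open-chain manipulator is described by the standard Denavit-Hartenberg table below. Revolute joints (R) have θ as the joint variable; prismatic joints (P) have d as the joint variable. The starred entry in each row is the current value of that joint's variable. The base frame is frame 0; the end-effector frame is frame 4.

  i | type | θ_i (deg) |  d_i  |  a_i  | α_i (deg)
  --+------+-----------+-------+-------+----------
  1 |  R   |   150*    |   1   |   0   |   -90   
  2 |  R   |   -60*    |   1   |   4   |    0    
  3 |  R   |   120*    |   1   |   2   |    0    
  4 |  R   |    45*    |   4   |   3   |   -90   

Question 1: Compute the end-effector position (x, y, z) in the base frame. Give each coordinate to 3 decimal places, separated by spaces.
after link 1: o_1 = (0.0000, 0.0000, 1.0000)
after link 2: o_2 = (-2.2321, 0.1340, 4.4641)
after link 3: o_3 = (-3.5981, -0.2321, 2.7321)
after link 4: o_4 = (-4.9256, -4.0844, -0.1657)

-4.926 -4.084 -0.166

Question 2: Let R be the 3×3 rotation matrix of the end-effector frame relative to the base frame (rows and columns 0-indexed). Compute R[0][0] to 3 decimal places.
End-effector x-axis (col 0 of R) = (0.2241,-0.1294,-0.9659)
R[0][0] = 0.2241

0.224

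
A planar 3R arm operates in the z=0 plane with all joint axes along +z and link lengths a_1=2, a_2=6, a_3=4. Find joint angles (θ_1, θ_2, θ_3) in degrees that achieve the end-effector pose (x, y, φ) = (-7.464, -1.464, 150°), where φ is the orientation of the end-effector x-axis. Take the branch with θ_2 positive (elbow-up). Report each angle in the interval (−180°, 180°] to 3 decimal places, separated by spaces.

wrist centre = target − a_3·(cos φ, sin φ) = (-3.9999, -3.4640)
cos θ_2 = (27.9985−2²−6²)/(2·2·6) = -0.5001; θ_2 = 120.0042° (elbow-up)
β = atan2(-3.4640,-3.9999) = -139.1067°; ψ = atan2(5.1959,-1.0004) = 100.8979°
θ_1 = β − ψ = -240.0046°
θ_3 = φ − θ_1 − θ_2 = -89.9996° (wrapped to (-180°,180°])

119.995 120.004 -90.000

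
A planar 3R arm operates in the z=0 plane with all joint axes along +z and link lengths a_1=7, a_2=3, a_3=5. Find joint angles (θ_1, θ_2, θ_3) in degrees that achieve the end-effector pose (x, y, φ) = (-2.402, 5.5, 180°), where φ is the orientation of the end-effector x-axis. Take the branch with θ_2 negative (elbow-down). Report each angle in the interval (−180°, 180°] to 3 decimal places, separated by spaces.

wrist centre = target − a_3·(cos φ, sin φ) = (2.5980, 5.5000)
cos θ_2 = (36.9996−7²−3²)/(2·7·3) = -0.5000; θ_2 = -120.0006° (elbow-down)
β = atan2(5.5000,2.5980) = 64.7157°; ψ = atan2(-2.5981,5.5000) = -25.2850°
θ_1 = β − ψ = 90.0006°
θ_3 = φ − θ_1 − θ_2 = -150.0000° (wrapped to (-180°,180°])

90.001 -120.001 -150.000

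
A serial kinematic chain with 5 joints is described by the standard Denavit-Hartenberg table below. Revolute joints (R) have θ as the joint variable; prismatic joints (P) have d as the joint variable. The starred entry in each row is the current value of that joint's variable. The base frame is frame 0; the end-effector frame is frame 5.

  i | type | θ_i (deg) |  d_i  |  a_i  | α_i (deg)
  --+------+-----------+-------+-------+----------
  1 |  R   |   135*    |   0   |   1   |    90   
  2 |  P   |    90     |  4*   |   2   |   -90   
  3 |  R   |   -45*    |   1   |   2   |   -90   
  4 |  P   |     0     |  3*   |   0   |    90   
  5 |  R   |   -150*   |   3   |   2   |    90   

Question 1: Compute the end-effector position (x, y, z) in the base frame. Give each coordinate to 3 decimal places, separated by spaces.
4.084 -0.159 3.604

after link 1: o_1 = (-0.7071, 0.7071, 0.0000)
after link 2: o_2 = (2.1213, 3.5355, 2.0000)
after link 3: o_3 = (3.8284, 3.8284, 3.4142)
after link 4: o_4 = (2.3284, 2.3284, 5.5355)
after link 5: o_5 = (4.0837, -0.1589, 3.6037)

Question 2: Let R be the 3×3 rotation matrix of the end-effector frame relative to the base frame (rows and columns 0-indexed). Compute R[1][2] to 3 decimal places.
End-effector z-axis (col 2 of R) = (-0.6830,-0.6830,0.2588)
R[1][2] = -0.6830

-0.683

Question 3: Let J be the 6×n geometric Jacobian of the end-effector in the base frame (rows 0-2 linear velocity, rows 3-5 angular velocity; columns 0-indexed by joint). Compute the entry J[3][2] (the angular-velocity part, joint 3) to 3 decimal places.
axis z_2 = (0.7071,-0.7071,0.0000); lever o_n−o_2 = (1.9624,-3.6945,1.6037)
cross product → J_v[:, 2] = (-1.1340,-1.1340,-1.2247)
J_ω[:, 2] = z_2
entry J[3][2] = 0.7071

0.707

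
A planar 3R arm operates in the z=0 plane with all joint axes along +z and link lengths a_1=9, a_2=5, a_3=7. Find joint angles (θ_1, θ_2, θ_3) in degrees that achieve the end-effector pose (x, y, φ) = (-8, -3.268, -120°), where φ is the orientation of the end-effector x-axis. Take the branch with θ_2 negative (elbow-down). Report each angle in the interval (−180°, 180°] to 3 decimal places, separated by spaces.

wrist centre = target − a_3·(cos φ, sin φ) = (-4.5000, 2.7942)
cos θ_2 = (28.0574−9²−5²)/(2·9·5) = -0.8660; θ_2 = -150.0004° (elbow-down)
β = atan2(2.7942,-4.5000) = 148.1627°; ψ = atan2(-2.5000,4.6699) = -28.1620°
θ_1 = β − ψ = 176.3247°
θ_3 = φ − θ_1 − θ_2 = -146.3244° (wrapped to (-180°,180°])

176.325 -150.000 -146.324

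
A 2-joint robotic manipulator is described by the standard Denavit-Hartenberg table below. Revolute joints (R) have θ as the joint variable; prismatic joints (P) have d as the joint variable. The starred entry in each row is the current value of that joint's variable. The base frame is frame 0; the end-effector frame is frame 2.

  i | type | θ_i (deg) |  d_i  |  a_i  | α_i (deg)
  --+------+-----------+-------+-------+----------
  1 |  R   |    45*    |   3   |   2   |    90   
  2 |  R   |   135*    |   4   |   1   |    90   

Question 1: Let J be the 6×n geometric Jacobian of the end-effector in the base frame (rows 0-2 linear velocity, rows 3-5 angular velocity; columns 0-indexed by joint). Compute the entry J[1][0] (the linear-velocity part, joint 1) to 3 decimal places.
axis z_0 = ẑ; lever o_n−o_0 = (3.7426,-1.9142,3.7071)
cross product → J_v[:, 0] = (1.9142,3.7426,-0.0000)
J_ω[:, 0] = z_0
entry J[1][0] = 3.7426

3.743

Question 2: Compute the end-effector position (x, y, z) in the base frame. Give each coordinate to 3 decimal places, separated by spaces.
after link 1: o_1 = (1.4142, 1.4142, 3.0000)
after link 2: o_2 = (3.7426, -1.9142, 3.7071)

3.743 -1.914 3.707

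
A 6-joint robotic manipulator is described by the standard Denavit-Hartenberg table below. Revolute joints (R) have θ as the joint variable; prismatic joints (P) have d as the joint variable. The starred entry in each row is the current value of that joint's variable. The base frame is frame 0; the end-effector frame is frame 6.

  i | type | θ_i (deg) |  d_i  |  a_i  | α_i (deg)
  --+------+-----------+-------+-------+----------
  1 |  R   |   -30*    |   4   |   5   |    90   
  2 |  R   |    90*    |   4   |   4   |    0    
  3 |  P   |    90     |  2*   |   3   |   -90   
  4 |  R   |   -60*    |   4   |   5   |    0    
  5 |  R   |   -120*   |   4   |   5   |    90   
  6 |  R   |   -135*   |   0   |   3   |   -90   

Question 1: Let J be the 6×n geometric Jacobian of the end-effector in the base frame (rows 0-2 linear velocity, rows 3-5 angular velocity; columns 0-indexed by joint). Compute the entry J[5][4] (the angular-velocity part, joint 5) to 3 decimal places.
-1.000

axis z_4 = (-0.0000,-0.0000,-1.0000); lever o_n−o_4 = (2.4930,-1.4393,-1.8787)
cross product → J_v[:, 4] = (-1.4393,-2.4930,0.0000)
J_ω[:, 4] = z_4
entry J[5][4] = -1.0000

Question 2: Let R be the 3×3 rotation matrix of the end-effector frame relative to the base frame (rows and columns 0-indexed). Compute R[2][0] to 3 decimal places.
End-effector x-axis (col 0 of R) = (-0.6124,0.3536,0.7071)
R[2][0] = 0.7071

0.707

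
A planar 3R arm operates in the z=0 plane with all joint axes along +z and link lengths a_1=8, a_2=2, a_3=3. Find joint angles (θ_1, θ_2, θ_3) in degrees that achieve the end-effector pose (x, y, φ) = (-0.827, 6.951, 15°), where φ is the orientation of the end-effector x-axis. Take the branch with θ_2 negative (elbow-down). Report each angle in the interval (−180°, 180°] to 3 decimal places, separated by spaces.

134.998 -120.002 0.004

wrist centre = target − a_3·(cos φ, sin φ) = (-3.7248, 6.1745)
cos θ_2 = (51.9989−8²−2²)/(2·8·2) = -0.5000; θ_2 = -120.0022° (elbow-down)
β = atan2(6.1745,-3.7248) = 121.1004°; ψ = atan2(-1.7320,6.9999) = -13.8977°
θ_1 = β − ψ = 134.9981°
θ_3 = φ − θ_1 − θ_2 = 0.0041° (wrapped to (-180°,180°])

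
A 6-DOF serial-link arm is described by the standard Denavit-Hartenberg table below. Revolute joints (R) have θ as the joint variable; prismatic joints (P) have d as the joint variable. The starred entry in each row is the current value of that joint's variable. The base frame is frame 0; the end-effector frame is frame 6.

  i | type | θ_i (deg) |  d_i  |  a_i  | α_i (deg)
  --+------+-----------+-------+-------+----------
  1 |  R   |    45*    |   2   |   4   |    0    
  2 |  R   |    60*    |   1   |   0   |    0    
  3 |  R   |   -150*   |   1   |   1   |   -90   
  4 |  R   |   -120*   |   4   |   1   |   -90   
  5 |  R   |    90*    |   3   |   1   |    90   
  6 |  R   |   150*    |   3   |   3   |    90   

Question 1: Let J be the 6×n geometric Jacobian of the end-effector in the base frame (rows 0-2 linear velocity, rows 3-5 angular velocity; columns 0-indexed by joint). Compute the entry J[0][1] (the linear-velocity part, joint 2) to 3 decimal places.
axis z_1 = (0.0000,0.0000,1.0000); lever o_n−o_1 = (6.0070,1.9099,7.7141)
cross product → J_v[:, 1] = (-1.9099,6.0070,0.0000)
J_ω[:, 1] = z_1
entry J[0][1] = -1.9099

-1.910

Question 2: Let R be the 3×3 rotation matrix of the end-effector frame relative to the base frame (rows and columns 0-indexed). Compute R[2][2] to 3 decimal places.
0.433

End-effector z-axis (col 2 of R) = (0.1768,-0.8839,0.4330)
R[2][2] = 0.4330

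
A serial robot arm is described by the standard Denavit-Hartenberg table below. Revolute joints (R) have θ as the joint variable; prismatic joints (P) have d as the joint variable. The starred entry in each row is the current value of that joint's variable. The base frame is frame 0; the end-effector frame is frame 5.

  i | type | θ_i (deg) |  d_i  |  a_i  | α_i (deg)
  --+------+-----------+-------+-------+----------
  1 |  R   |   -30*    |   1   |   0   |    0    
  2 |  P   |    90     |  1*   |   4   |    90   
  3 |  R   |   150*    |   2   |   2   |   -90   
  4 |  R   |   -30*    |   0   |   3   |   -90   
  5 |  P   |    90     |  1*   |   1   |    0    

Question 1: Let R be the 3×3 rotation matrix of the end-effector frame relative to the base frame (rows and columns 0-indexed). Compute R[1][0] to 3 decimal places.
0.433

End-effector x-axis (col 0 of R) = (0.2500,0.4330,0.8660)
R[1][0] = 0.4330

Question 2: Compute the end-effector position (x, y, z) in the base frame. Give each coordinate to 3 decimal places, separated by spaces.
after link 1: o_1 = (0.0000, 0.0000, 1.0000)
after link 2: o_2 = (2.0000, 3.4641, 2.0000)
after link 3: o_3 = (2.8660, 0.9641, 3.0000)
after link 4: o_4 = (3.0401, -1.7345, 4.2990)
after link 5: o_5 = (2.3236, -1.2434, 5.4151)

2.324 -1.243 5.415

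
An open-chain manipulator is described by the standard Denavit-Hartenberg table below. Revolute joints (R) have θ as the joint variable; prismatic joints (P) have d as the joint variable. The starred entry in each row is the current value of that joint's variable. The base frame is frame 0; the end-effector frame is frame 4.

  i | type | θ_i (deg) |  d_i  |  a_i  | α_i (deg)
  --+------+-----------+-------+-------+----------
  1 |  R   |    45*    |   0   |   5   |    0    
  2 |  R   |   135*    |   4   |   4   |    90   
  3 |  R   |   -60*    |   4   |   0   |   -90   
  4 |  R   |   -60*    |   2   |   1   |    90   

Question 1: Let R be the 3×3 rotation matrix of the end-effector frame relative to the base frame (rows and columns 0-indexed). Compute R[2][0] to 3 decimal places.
End-effector x-axis (col 0 of R) = (-0.2500,0.8660,-0.4330)
R[2][0] = -0.4330

-0.433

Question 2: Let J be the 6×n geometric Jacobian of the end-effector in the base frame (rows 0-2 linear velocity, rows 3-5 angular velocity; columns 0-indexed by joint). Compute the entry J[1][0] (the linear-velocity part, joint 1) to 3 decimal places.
axis z_0 = ẑ; lever o_n−o_0 = (-2.4465,8.4016,4.5670)
cross product → J_v[:, 0] = (-8.4016,-2.4465,0.0000)
J_ω[:, 0] = z_0
entry J[1][0] = -2.4465

-2.447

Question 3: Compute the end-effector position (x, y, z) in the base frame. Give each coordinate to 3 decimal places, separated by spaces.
-2.447 8.402 4.567

after link 1: o_1 = (3.5355, 3.5355, 0.0000)
after link 2: o_2 = (-0.4645, 3.5355, 4.0000)
after link 3: o_3 = (-0.4645, 7.5355, 4.0000)
after link 4: o_4 = (-2.4465, 8.4016, 4.5670)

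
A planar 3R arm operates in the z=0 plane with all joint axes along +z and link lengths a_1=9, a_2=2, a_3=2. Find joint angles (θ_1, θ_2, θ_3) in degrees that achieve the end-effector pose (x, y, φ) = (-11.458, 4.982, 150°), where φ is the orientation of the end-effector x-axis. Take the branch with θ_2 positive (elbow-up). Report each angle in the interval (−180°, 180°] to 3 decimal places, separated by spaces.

wrist centre = target − a_3·(cos φ, sin φ) = (-9.7259, 3.9820)
cos θ_2 = (110.4504−9²−2²)/(2·9·2) = 0.7070; θ_2 = 45.0122° (elbow-up)
β = atan2(3.9820,-9.7259) = 157.7348°; ψ = atan2(1.4145,10.4139) = 7.7351°
θ_1 = β − ψ = 149.9997°
θ_3 = φ − θ_1 − θ_2 = -45.0119° (wrapped to (-180°,180°])

150.000 45.012 -45.012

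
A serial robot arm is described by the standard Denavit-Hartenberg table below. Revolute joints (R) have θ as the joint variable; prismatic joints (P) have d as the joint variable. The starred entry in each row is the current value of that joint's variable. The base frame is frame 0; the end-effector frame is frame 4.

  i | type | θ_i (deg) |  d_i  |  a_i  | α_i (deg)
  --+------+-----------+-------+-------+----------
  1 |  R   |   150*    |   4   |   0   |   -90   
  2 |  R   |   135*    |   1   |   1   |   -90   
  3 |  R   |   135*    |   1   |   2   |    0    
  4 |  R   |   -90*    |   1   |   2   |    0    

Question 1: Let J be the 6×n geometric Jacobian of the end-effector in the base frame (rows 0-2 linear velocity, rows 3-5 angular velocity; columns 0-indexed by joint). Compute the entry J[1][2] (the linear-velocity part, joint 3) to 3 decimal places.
1.000

axis z_2 = (0.6124,-0.3536,0.7071); lever o_n−o_2 = (2.6390,1.7424,1.4142)
cross product → J_v[:, 2] = (-1.7321,1.0000,2.0000)
J_ω[:, 2] = z_2
entry J[1][2] = 1.0000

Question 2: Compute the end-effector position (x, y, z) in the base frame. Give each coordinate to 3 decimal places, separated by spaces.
2.751 0.523 4.707

after link 1: o_1 = (0.0000, 0.0000, 4.0000)
after link 2: o_2 = (0.1124, -1.2196, 3.2929)
after link 3: o_3 = (0.5658, 0.1516, 5.0000)
after link 4: o_4 = (2.7513, 0.5228, 4.7071)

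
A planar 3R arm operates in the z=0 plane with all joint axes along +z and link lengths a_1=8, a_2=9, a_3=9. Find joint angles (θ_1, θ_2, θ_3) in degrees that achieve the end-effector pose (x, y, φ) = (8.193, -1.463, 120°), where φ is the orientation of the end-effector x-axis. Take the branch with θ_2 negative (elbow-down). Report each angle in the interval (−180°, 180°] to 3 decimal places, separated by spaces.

-12.204 -45.008 177.212

wrist centre = target − a_3·(cos φ, sin φ) = (12.6930, -9.2572)
cos θ_2 = (246.8085−8²−9²)/(2·8·9) = 0.7070; θ_2 = -45.0084° (elbow-down)
β = atan2(-9.2572,12.6930) = -36.1039°; ψ = atan2(-6.3649,14.3630) = -23.9002°
θ_1 = β − ψ = -12.2037°
θ_3 = φ − θ_1 − θ_2 = 177.2121° (wrapped to (-180°,180°])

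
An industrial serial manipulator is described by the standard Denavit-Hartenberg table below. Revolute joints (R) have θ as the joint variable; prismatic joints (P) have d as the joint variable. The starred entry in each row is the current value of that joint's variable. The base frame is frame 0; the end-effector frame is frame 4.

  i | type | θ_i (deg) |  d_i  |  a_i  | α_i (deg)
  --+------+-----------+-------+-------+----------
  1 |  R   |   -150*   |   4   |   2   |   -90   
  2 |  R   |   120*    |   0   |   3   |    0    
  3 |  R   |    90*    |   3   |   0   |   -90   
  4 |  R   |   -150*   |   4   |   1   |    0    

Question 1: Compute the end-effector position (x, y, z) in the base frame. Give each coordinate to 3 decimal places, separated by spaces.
after link 1: o_1 = (-1.7321, -1.0000, 4.0000)
after link 2: o_2 = (-0.4330, -0.2500, 1.4019)
after link 3: o_3 = (1.0670, -2.8481, 1.4019)
after link 4: o_4 = (-1.0646, -4.6561, 4.4330)

-1.065 -4.656 4.433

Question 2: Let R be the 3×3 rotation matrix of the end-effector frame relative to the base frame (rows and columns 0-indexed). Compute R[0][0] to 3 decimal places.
-0.400

End-effector x-axis (col 0 of R) = (-0.3995,-0.8080,-0.4330)
R[0][0] = -0.3995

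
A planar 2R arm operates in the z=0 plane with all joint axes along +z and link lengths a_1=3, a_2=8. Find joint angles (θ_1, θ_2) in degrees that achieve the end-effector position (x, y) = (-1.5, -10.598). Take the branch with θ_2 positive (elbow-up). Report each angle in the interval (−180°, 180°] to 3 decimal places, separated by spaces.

-120.003 30.004

cos θ_2 = (114.5676−3²−8²)/(2·3·8) = 0.8660; θ_2 = 30.0039° (elbow-up)
β = atan2(-10.5980,-1.5000) = -98.0559°; ψ = atan2(4.0005,9.9279) = 21.9470°
θ_1 = β − ψ = -120.0029°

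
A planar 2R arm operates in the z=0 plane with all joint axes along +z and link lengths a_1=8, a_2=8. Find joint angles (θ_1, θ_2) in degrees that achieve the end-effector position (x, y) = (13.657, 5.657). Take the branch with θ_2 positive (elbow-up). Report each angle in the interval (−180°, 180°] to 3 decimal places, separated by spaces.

0.002 44.996

cos θ_2 = (218.5153−8²−8²)/(2·8·8) = 0.7072; θ_2 = 44.9964° (elbow-up)
β = atan2(5.6570,13.6570) = 22.5003°; ψ = atan2(5.6565,13.6572) = 22.4982°
θ_1 = β − ψ = 0.0021°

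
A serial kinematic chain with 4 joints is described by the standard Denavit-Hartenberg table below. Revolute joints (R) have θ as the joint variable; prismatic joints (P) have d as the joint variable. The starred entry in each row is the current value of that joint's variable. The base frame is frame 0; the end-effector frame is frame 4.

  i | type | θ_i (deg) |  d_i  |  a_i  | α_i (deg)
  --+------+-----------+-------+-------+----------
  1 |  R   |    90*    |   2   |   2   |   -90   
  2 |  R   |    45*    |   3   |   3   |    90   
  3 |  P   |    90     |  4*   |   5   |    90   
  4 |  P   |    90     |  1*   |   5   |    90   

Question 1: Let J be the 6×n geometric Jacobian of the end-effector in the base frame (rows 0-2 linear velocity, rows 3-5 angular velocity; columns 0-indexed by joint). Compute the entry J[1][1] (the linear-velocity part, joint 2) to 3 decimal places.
3.536

axis z_1 = (-1.0000,0.0000,0.0000); lever o_n−o_1 = (-8.0000,9.1924,3.5355)
cross product → J_v[:, 1] = (-0.0000,3.5355,-9.1924)
J_ω[:, 1] = z_1
entry J[1][1] = 3.5355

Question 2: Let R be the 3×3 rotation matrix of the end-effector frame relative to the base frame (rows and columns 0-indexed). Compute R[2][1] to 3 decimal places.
-0.707

End-effector y-axis (col 1 of R) = (0.0000,0.7071,-0.7071)
R[2][1] = -0.7071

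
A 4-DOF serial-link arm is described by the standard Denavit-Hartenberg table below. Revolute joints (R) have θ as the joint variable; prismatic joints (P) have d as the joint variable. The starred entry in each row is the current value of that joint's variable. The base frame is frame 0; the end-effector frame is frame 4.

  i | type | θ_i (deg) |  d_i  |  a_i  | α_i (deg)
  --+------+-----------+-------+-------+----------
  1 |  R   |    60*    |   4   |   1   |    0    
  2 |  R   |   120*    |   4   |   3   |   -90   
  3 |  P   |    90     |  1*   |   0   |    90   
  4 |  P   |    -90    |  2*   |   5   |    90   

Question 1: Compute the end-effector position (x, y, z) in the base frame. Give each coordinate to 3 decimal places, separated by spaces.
after link 1: o_1 = (0.5000, 0.8660, 4.0000)
after link 2: o_2 = (-2.5000, 0.8660, 8.0000)
after link 3: o_3 = (-2.5000, -0.1340, 8.0000)
after link 4: o_4 = (-4.5000, 4.8660, 8.0000)

-4.500 4.866 8.000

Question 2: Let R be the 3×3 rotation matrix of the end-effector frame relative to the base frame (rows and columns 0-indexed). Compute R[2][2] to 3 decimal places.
End-effector z-axis (col 2 of R) = (0.0000,0.0000,1.0000)
R[2][2] = 1.0000

1.000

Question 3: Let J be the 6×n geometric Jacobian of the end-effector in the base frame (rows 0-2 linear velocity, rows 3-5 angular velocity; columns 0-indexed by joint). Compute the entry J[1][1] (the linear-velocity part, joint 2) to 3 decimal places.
-5.000

axis z_1 = (0.0000,0.0000,1.0000); lever o_n−o_1 = (-5.0000,4.0000,4.0000)
cross product → J_v[:, 1] = (-4.0000,-5.0000,0.0000)
J_ω[:, 1] = z_1
entry J[1][1] = -5.0000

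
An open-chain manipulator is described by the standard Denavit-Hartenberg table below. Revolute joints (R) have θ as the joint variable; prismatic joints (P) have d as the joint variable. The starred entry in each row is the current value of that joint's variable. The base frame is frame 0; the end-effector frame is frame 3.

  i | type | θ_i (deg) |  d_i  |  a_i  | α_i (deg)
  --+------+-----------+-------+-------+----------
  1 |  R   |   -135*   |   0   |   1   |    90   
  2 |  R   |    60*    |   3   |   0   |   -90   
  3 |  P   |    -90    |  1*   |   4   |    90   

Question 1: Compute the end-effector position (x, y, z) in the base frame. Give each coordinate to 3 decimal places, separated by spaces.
-5.044 4.855 0.500

after link 1: o_1 = (-0.7071, -0.7071, 0.0000)
after link 2: o_2 = (-2.8284, 1.4142, 0.0000)
after link 3: o_3 = (-5.0445, 4.8550, 0.5000)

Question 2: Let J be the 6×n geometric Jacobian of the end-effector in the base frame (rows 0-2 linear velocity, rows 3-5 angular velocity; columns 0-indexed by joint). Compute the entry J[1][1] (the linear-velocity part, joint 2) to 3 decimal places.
0.354

axis z_1 = (-0.7071,0.7071,0.0000); lever o_n−o_1 = (-4.3374,5.5621,0.5000)
cross product → J_v[:, 1] = (0.3536,0.3536,-0.8660)
J_ω[:, 1] = z_1
entry J[1][1] = 0.3536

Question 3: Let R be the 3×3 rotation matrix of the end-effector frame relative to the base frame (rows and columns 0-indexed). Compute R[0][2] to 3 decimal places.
0.354

End-effector z-axis (col 2 of R) = (0.3536,0.3536,-0.8660)
R[0][2] = 0.3536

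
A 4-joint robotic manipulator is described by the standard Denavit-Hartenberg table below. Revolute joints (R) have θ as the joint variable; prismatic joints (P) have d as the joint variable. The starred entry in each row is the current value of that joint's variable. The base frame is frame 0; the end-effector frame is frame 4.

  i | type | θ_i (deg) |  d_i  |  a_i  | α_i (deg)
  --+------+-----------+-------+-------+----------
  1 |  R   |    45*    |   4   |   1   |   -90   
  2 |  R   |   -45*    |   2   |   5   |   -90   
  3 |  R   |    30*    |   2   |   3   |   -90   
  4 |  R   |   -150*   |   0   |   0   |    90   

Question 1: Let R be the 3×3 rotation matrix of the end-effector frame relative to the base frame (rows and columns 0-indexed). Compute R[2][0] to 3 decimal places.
-0.884

End-effector x-axis (col 0 of R) = (-0.4312,0.1812,-0.8839)
R[2][0] = -0.8839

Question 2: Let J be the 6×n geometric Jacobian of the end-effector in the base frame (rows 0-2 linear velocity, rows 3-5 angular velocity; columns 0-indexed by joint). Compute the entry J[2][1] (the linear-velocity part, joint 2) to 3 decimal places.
axis z_1 = (-0.7071,0.7071,0.0000); lever o_n−o_1 = (4.4455,5.1526,3.9584)
cross product → J_v[:, 1] = (2.7990,2.7990,-6.7869)
J_ω[:, 1] = z_1
entry J[2][1] = -6.7869

-6.787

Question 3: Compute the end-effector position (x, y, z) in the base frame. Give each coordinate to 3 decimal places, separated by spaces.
after link 1: o_1 = (0.7071, 0.7071, 4.0000)
after link 2: o_2 = (1.7929, 4.6213, 7.5355)
after link 3: o_3 = (5.1526, 5.8597, 7.9584)
after link 4: o_4 = (5.1526, 5.8597, 7.9584)

5.153 5.860 7.958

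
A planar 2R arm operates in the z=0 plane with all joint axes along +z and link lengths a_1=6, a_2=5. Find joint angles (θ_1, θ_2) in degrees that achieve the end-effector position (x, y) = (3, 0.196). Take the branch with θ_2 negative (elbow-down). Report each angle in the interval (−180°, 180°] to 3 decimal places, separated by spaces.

cos θ_2 = (9.0384−6²−5²)/(2·6·5) = -0.8660; θ_2 = -150.0001° (elbow-down)
β = atan2(0.1960,3.0000) = 3.7380°; ψ = atan2(-2.5000,1.6699) = -56.2591°
θ_1 = β − ψ = 59.9971°

59.997 -150.000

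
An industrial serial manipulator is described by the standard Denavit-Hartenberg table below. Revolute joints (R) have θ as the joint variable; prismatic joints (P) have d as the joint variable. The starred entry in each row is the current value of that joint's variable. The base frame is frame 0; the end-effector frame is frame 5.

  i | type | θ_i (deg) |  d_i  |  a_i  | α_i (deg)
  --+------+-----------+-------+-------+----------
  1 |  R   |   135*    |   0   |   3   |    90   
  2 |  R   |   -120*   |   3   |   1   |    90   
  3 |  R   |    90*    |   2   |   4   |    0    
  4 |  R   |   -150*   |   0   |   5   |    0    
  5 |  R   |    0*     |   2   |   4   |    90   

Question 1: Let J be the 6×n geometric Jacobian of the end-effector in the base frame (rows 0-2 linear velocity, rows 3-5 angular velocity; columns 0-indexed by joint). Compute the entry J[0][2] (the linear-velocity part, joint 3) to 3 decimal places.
4.523

axis z_2 = (0.6124,-0.6124,0.5000); lever o_n−o_2 = (1.3576,-6.7234,-1.8971)
cross product → J_v[:, 2] = (4.5234,1.8405,-3.2859)
J_ω[:, 2] = z_2
entry J[0][2] = 4.5234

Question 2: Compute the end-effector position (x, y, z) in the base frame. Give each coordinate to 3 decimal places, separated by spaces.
after link 1: o_1 = (-2.1213, 2.1213, 0.0000)
after link 2: o_2 = (0.3536, 3.8891, -0.8660)
after link 3: o_3 = (4.4067, 5.4928, 0.1340)
after link 4: o_4 = (2.2287, 1.5470, -2.0311)
after link 5: o_5 = (1.7111, -2.8343, -2.7631)

1.711 -2.834 -2.763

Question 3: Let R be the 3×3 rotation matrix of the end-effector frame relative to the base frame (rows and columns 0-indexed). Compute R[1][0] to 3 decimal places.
-0.789

End-effector x-axis (col 0 of R) = (-0.4356,-0.7891,-0.4330)
R[1][0] = -0.7891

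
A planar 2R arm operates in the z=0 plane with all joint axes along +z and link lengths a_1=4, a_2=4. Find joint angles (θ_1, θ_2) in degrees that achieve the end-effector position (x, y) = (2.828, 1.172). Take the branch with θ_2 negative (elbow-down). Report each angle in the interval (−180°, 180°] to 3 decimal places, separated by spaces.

cos θ_2 = (9.3712−4²−4²)/(2·4·4) = -0.7072; θ_2 = -135.0036° (elbow-down)
β = atan2(1.1720,2.8280) = 22.5104°; ψ = atan2(-2.8283,1.1714) = -67.5018°
θ_1 = β − ψ = 90.0122°

90.012 -135.004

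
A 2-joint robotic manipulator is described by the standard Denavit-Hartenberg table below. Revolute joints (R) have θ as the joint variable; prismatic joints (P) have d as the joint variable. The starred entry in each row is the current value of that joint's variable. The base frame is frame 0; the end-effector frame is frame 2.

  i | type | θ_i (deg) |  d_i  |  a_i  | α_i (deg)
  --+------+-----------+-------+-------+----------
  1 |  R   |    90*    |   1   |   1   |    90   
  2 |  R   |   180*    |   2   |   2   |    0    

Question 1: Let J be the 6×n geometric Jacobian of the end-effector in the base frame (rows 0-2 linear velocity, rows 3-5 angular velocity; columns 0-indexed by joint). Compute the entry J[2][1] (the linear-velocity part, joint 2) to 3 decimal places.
axis z_1 = (1.0000,-0.0000,0.0000); lever o_n−o_1 = (2.0000,-2.0000,0.0000)
cross product → J_v[:, 1] = (0.0000,-0.0000,-2.0000)
J_ω[:, 1] = z_1
entry J[2][1] = -2.0000

-2.000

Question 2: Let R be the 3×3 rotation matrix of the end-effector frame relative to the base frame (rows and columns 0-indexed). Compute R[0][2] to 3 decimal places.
End-effector z-axis (col 2 of R) = (1.0000,-0.0000,0.0000)
R[0][2] = 1.0000

1.000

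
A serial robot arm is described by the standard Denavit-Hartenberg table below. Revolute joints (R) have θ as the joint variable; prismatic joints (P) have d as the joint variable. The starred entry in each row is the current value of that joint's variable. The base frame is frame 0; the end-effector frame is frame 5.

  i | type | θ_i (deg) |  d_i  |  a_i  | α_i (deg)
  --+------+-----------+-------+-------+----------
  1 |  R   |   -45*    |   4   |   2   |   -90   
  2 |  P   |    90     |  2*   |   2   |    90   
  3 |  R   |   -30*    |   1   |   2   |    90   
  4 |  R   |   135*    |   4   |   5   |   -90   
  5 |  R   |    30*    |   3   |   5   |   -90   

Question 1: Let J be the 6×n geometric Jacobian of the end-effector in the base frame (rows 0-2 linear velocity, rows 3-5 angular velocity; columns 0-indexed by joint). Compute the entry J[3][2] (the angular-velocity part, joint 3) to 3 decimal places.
axis z_2 = (0.7071,-0.7071,0.0000); lever o_n−o_2 = (5.3290,-2.4153,6.5686)
cross product → J_v[:, 2] = (-4.6447,-4.6447,2.0603)
J_ω[:, 2] = z_2
entry J[3][2] = 0.7071

0.707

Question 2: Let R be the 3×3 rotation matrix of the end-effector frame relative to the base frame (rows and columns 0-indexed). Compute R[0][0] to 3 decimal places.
0.956

End-effector x-axis (col 0 of R) = (0.9557,0.0897,0.2803)
R[0][0] = 0.9557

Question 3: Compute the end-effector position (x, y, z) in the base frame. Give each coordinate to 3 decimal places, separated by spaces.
after link 1: o_1 = (1.4142, -1.4142, 4.0000)
after link 2: o_2 = (2.8284, 0.0000, 2.0000)
after link 3: o_3 = (2.8284, -1.4142, 0.2679)
after link 4: o_4 = (4.1289, -5.1137, 5.3298)
after link 5: o_5 = (8.1575, -2.4153, 8.5686)

8.157 -2.415 8.569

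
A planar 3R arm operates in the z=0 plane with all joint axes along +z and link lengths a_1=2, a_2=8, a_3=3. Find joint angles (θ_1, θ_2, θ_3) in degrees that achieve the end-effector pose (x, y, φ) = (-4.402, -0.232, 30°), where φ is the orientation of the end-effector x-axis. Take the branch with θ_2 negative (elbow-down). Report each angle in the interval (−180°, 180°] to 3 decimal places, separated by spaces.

wrist centre = target − a_3·(cos φ, sin φ) = (-7.0001, -1.7320)
cos θ_2 = (52.0009−2²−8²)/(2·2·8) = -0.5000; θ_2 = -119.9982° (elbow-down)
β = atan2(-1.7320,-7.0001) = -166.1027°; ψ = atan2(-6.9283,-1.9998) = -106.1001°
θ_1 = β − ψ = -60.0025°
θ_3 = φ − θ_1 − θ_2 = -149.9993° (wrapped to (-180°,180°])

-60.003 -119.998 -149.999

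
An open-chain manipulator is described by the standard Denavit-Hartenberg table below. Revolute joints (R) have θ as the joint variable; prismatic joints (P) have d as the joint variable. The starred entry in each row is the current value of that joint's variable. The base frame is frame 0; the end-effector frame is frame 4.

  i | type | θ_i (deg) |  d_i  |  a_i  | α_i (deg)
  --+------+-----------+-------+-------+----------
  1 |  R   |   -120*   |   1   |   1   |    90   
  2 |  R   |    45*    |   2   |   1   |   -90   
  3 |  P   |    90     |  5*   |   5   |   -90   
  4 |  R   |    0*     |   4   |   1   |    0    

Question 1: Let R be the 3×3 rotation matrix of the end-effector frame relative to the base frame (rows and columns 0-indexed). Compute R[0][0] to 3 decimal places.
End-effector x-axis (col 0 of R) = (0.8660,-0.5000,0.0000)
R[0][0] = 0.8660

0.866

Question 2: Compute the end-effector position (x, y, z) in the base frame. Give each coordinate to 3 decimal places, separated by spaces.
after link 1: o_1 = (-0.5000, -0.8660, 1.0000)
after link 2: o_2 = (-2.5856, -0.4784, 1.7071)
after link 3: o_3 = (3.5123, 0.0835, 5.2426)
after link 4: o_4 = (5.7925, 2.0330, 2.4142)

5.793 2.033 2.414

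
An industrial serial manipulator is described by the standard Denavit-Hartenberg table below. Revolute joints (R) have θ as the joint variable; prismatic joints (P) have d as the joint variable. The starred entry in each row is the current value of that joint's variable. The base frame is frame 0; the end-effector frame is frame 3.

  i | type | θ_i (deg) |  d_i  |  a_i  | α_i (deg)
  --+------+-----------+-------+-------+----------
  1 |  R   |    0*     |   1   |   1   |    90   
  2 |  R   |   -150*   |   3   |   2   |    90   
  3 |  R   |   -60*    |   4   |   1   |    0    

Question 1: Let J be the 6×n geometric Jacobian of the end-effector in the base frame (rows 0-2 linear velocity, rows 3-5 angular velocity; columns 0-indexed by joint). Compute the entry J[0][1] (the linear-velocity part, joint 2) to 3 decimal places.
-2.214

axis z_1 = (0.0000,-1.0000,0.0000); lever o_n−o_1 = (-4.1651,-2.1340,2.2141)
cross product → J_v[:, 1] = (-2.2141,-0.0000,-4.1651)
J_ω[:, 1] = z_1
entry J[0][1] = -2.2141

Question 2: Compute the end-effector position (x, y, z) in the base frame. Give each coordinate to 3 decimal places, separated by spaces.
-3.165 -2.134 3.214

after link 1: o_1 = (1.0000, 0.0000, 1.0000)
after link 2: o_2 = (-0.7321, -3.0000, 0.0000)
after link 3: o_3 = (-3.1651, -2.1340, 3.2141)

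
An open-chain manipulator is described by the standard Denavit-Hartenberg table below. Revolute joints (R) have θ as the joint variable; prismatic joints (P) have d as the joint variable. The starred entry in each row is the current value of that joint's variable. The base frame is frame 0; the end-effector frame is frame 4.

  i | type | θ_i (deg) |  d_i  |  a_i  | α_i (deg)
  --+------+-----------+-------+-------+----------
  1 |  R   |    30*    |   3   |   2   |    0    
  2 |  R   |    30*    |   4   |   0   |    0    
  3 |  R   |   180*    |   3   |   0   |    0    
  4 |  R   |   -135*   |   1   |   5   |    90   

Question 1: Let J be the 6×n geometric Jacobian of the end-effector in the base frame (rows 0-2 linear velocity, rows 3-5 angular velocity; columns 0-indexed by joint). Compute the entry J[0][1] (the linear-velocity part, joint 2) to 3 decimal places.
-4.830

axis z_1 = (0.0000,0.0000,1.0000); lever o_n−o_1 = (-1.2941,4.8296,8.0000)
cross product → J_v[:, 1] = (-4.8296,-1.2941,0.0000)
J_ω[:, 1] = z_1
entry J[0][1] = -4.8296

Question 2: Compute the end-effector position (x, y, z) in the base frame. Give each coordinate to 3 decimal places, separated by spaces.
0.438 5.830 11.000

after link 1: o_1 = (1.7321, 1.0000, 3.0000)
after link 2: o_2 = (1.7321, 1.0000, 7.0000)
after link 3: o_3 = (1.7321, 1.0000, 10.0000)
after link 4: o_4 = (0.4380, 5.8296, 11.0000)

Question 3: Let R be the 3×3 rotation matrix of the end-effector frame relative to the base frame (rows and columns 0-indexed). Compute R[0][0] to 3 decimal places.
End-effector x-axis (col 0 of R) = (-0.2588,0.9659,0.0000)
R[0][0] = -0.2588

-0.259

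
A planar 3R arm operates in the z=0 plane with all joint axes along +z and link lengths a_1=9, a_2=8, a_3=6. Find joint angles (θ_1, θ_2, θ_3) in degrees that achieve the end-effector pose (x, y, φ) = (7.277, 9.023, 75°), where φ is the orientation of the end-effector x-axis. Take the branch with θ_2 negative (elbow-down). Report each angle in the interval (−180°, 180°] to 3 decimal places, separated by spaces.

wrist centre = target − a_3·(cos φ, sin φ) = (5.7241, 3.2274)
cos θ_2 = (43.1816−9²−8²)/(2·9·8) = -0.7071; θ_2 = -134.9972° (elbow-down)
β = atan2(3.2274,5.7241) = 29.4159°; ψ = atan2(-5.6571,3.3434) = -59.4165°
θ_1 = β − ψ = 88.8323°
θ_3 = φ − θ_1 − θ_2 = 121.1649° (wrapped to (-180°,180°])

88.832 -134.997 121.165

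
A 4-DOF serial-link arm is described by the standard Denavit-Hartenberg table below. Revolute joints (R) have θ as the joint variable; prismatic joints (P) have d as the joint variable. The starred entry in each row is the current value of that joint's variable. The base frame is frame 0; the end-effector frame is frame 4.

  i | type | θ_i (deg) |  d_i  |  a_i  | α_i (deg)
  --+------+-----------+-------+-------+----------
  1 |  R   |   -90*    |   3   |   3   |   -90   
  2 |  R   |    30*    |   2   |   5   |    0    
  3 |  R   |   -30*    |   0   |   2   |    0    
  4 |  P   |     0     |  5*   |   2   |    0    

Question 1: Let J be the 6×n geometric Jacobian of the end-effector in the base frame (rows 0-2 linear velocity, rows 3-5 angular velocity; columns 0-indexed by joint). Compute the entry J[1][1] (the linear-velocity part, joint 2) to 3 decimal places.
axis z_1 = (1.0000,0.0000,0.0000); lever o_n−o_1 = (7.0000,-8.3301,-2.5000)
cross product → J_v[:, 1] = (0.0000,2.5000,-8.3301)
J_ω[:, 1] = z_1
entry J[1][1] = 2.5000

2.500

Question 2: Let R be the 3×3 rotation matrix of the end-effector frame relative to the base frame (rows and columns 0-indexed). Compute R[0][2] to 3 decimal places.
1.000

End-effector z-axis (col 2 of R) = (1.0000,0.0000,0.0000)
R[0][2] = 1.0000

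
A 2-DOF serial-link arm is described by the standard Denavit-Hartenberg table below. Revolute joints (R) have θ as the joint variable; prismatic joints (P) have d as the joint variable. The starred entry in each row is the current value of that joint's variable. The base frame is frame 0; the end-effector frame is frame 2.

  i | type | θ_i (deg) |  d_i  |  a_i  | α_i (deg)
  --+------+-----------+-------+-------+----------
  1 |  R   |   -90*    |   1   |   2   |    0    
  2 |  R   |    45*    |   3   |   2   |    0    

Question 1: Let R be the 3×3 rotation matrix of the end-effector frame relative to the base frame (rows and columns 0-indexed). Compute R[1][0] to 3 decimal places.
End-effector x-axis (col 0 of R) = (0.7071,-0.7071,0.0000)
R[1][0] = -0.7071

-0.707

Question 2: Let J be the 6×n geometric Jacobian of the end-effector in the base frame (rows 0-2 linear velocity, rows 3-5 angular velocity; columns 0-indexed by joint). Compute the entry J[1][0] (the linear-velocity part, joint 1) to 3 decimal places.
1.414

axis z_0 = ẑ; lever o_n−o_0 = (1.4142,-3.4142,4.0000)
cross product → J_v[:, 0] = (3.4142,1.4142,-0.0000)
J_ω[:, 0] = z_0
entry J[1][0] = 1.4142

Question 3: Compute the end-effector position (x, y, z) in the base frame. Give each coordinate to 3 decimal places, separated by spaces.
1.414 -3.414 4.000

after link 1: o_1 = (0.0000, -2.0000, 1.0000)
after link 2: o_2 = (1.4142, -3.4142, 4.0000)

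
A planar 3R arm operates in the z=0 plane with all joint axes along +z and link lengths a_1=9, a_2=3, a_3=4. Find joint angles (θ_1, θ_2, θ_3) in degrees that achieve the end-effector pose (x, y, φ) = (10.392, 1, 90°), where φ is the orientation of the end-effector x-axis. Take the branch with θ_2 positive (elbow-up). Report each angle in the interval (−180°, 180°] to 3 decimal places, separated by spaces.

-30.002 60.008 59.994

wrist centre = target − a_3·(cos φ, sin φ) = (10.3920, -3.0000)
cos θ_2 = (116.9937−9²−3²)/(2·9·3) = 0.4999; θ_2 = 60.0078° (elbow-up)
β = atan2(-3.0000,10.3920) = -16.1026°; ψ = atan2(2.5983,10.4996) = 13.8994°
θ_1 = β − ψ = -30.0019°
θ_3 = φ − θ_1 − θ_2 = 59.9942° (wrapped to (-180°,180°])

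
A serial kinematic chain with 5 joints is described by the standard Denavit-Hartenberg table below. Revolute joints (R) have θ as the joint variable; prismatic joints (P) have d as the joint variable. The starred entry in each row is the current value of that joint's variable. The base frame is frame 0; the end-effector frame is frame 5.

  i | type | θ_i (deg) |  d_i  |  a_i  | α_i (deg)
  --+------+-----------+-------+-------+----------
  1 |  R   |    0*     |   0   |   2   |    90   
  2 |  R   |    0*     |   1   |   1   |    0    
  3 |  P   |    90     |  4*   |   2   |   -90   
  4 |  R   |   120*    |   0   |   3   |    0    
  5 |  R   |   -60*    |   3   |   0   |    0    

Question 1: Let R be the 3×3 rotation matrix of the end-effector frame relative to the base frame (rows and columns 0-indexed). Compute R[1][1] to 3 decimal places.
0.500

End-effector y-axis (col 1 of R) = (-0.0000,0.5000,-0.8660)
R[1][1] = 0.5000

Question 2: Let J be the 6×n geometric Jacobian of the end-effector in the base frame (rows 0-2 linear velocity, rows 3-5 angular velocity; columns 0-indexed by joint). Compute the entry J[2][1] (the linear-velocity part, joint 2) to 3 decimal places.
-2.000

axis z_1 = (0.0000,-1.0000,0.0000); lever o_n−o_1 = (-2.0000,-2.4019,0.5000)
cross product → J_v[:, 1] = (-0.5000,-0.0000,-2.0000)
J_ω[:, 1] = z_1
entry J[2][1] = -2.0000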